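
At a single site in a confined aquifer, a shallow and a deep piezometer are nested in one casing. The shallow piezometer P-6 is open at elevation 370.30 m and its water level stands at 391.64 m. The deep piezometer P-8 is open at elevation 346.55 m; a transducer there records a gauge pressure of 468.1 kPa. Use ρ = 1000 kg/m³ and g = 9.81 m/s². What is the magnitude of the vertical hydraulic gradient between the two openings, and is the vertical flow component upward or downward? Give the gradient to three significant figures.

|i_v| ≈ 0.111; vertical flow is upward

Total head at P-6: h = 391.64 m (water level in the standpipe).
Pressure head at P-8: ψ = P/(ρg) = 468.1×1000 / (1000 × 9.81) = 47.72 m.
Total head at P-8: h = z + ψ = 346.55 + 47.72 = 394.27 m.
Δh = h(P-6) − h(P-8) = 391.64 − 394.27 = -2.63 m.
Vertical separation Δz = 370.30 − 346.55 = 23.75 m.
|i_v| = |Δh| / Δz = 2.63 / 23.75 = 0.111.
Head is higher in the deep piezometer, so vertical flow is upward (discharge condition).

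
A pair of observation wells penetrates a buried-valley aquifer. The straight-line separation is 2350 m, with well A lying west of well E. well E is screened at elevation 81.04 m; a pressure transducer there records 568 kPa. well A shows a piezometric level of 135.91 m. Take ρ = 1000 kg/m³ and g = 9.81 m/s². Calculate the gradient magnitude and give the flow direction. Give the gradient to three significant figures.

i ≈ 0.00129; groundwater flows toward the west

Pressure head at well E: ψ = P/(ρg) = 568×1000 / (1000 × 9.81) = 57.90 m.
Total head at well E: h = z + ψ = 81.04 + 57.90 = 138.94 m.
Total head at well A: h = 135.91 m (water level in the piezometer is the total head).
Head difference: h(well E) − h(well A) = 138.94 − 135.91 = 3.03 m.
Hydraulic gradient: i = |Δh| / L = 3.03 / 2350 = 0.00129.
Flow is from higher to lower head: from well E toward well A, i.e. toward the west.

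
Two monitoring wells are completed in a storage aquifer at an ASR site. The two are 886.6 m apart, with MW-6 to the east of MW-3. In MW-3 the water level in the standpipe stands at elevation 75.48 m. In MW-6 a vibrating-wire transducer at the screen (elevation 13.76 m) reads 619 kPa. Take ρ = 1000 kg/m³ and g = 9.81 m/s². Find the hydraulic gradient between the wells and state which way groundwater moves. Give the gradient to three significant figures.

Total head at MW-3: h = 75.48 m (water level in the piezometer is the total head).
Pressure head at MW-6: ψ = P/(ρg) = 619×1000 / (1000 × 9.81) = 63.10 m.
Total head at MW-6: h = z + ψ = 13.76 + 63.10 = 76.86 m.
Head difference: h(MW-3) − h(MW-6) = 75.48 − 76.86 = -1.38 m.
Hydraulic gradient: i = |Δh| / L = 1.38 / 886.6 = 0.00156.
Flow is from higher to lower head: from MW-6 toward MW-3, i.e. toward the west.

i ≈ 0.00156; groundwater flows toward the west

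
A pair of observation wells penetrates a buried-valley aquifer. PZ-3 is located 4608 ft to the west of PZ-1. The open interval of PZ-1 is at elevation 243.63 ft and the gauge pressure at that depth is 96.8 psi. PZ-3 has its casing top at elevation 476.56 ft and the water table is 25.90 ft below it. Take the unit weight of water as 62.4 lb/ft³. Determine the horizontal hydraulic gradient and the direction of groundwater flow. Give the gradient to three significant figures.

Pressure head at PZ-1: ψ = 144·P/γ = 144 × 96.8 / 62.4 = 223.38 ft.
Total head at PZ-1: h = z + ψ = 243.63 + 223.38 = 467.01 ft.
Total head at PZ-3: h = 476.56 − 25.90 = 450.66 ft.
Head difference: h(PZ-1) − h(PZ-3) = 467.01 − 450.66 = 16.35 ft.
Hydraulic gradient: i = |Δh| / L = 16.35 / 4608 = 0.00355.
Flow is from higher to lower head: from PZ-1 toward PZ-3, i.e. toward the west.

i ≈ 0.00355; groundwater flows toward the west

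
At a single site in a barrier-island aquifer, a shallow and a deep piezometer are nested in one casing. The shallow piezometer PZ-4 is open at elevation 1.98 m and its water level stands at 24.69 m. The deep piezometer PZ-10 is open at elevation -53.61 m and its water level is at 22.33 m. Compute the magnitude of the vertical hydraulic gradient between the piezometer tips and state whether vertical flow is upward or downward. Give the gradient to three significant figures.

Total head at PZ-4: h = 24.69 m (water level in the standpipe).
Total head at PZ-10: h = 22.33 m.
Δh = h(PZ-4) − h(PZ-10) = 24.69 − 22.33 = 2.36 m.
Vertical separation Δz = 1.98 − (-53.61) = 55.59 m.
|i_v| = |Δh| / Δz = 2.36 / 55.59 = 0.0425.
Head is higher in the shallow piezometer, so vertical flow is downward (recharge condition).

|i_v| ≈ 0.0425; vertical flow is downward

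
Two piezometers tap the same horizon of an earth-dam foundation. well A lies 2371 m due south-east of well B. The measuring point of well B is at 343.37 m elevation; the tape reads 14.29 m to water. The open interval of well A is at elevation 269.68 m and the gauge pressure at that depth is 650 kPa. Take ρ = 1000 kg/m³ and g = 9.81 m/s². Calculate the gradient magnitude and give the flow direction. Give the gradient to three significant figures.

i ≈ 0.00289; groundwater flows toward the north-west

Total head at well B: h = 343.37 − 14.29 = 329.08 m.
Pressure head at well A: ψ = P/(ρg) = 650×1000 / (1000 × 9.81) = 66.26 m.
Total head at well A: h = z + ψ = 269.68 + 66.26 = 335.94 m.
Head difference: h(well B) − h(well A) = 329.08 − 335.94 = -6.86 m.
Hydraulic gradient: i = |Δh| / L = 6.86 / 2371 = 0.00289.
Flow is from higher to lower head: from well A toward well B, i.e. toward the north-west.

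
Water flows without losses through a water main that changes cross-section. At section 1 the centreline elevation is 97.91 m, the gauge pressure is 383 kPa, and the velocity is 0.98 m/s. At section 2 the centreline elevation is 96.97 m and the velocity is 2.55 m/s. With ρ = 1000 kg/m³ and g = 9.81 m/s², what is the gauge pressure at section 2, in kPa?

P₂ ≈ 389 kPa

Pressure head at 1: ψ₁ = P₁/(ρg) = 383×1000 / (1000 × 9.81) = 39.04 m.
Velocity heads: v₁²/2g = 0.98²/19.62 = 0.049 m; v₂²/2g = 2.55²/19.62 = 0.331 m.
Total head H = z₁ + ψ₁ + v₁²/2g = 97.91 + 39.04 + 0.049 = 137.00 m.
ψ₂ = H − z₂ − v₂²/2g = 137.00 − 96.97 − 0.331 = 39.70 m.
P₂ = ρgψ₂ = 1000 × 9.81 × 39.70 ≈ 389 kPa.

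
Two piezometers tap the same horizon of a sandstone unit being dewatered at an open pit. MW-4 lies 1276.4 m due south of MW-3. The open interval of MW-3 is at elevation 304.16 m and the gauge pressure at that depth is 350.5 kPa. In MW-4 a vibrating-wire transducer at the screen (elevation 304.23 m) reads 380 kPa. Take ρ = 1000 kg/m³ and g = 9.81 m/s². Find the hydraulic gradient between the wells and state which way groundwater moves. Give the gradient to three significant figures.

Pressure head at MW-3: ψ = P/(ρg) = 350.5×1000 / (1000 × 9.81) = 35.73 m.
Total head at MW-3: h = z + ψ = 304.16 + 35.73 = 339.89 m.
Pressure head at MW-4: ψ = P/(ρg) = 380×1000 / (1000 × 9.81) = 38.74 m.
Total head at MW-4: h = z + ψ = 304.23 + 38.74 = 342.97 m.
Head difference: h(MW-3) − h(MW-4) = 339.89 − 342.97 = -3.08 m.
Hydraulic gradient: i = |Δh| / L = 3.08 / 1276.4 = 0.00241.
Flow is from higher to lower head: from MW-4 toward MW-3, i.e. toward the north.

i ≈ 0.00241; groundwater flows toward the north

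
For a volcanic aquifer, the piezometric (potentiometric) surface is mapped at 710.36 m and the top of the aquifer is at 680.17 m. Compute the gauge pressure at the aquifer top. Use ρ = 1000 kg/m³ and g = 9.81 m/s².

Pressure head at the aquifer top: ψ = h − z = 710.36 − 680.17 = 30.19 m.
P = ρgψ = 1000 × 9.81 × 30.19 = 296164 Pa ≈ 296 kPa.

P ≈ 296 kPa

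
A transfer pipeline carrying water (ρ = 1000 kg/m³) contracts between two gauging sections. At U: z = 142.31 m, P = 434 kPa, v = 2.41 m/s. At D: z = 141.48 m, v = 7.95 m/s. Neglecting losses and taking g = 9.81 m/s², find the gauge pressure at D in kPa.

Pressure head at U: ψ₁ = P₁/(ρg) = 434×1000 / (1000 × 9.81) = 44.24 m.
Velocity heads: v₁²/2g = 2.41²/19.62 = 0.296 m; v₂²/2g = 7.95²/19.62 = 3.221 m.
Total head H = z₁ + ψ₁ + v₁²/2g = 142.31 + 44.24 + 0.296 = 186.85 m.
ψ₂ = H − z₂ − v₂²/2g = 186.85 − 141.48 − 3.221 = 42.15 m.
P₂ = ρgψ₂ = 1000 × 9.81 × 42.15 ≈ 413 kPa.

P₂ ≈ 413 kPa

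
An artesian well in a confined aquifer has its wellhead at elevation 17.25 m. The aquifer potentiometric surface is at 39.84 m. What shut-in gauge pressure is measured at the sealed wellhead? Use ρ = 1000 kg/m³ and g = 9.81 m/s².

P ≈ 222 kPa

Head above the cap: Δh = 39.84 − 17.25 = 22.59 m.
P = ρgΔh = 1000 × 9.81 × 22.59 = 221608 Pa ≈ 222 kPa.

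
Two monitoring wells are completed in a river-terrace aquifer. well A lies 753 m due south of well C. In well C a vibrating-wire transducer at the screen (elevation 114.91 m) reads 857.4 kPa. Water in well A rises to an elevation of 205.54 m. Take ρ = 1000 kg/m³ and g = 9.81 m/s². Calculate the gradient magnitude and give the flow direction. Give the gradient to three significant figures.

i ≈ 0.00429; groundwater flows toward the north

Pressure head at well C: ψ = P/(ρg) = 857.4×1000 / (1000 × 9.81) = 87.40 m.
Total head at well C: h = z + ψ = 114.91 + 87.40 = 202.31 m.
Total head at well A: h = 205.54 m (water level in the piezometer is the total head).
Head difference: h(well C) − h(well A) = 202.31 − 205.54 = -3.23 m.
Hydraulic gradient: i = |Δh| / L = 3.23 / 753 = 0.00429.
Flow is from higher to lower head: from well A toward well C, i.e. toward the north.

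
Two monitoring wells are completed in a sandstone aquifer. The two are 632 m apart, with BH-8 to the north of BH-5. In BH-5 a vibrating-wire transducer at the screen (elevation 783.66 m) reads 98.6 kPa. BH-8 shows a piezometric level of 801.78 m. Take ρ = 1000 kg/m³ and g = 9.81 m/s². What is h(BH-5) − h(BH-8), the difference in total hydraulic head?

Δh ≈ -8.07 m

Pressure head at BH-5: ψ = P/(ρg) = 98.6×1000 / (1000 × 9.81) = 10.05 m.
Total head at BH-5: h = z + ψ = 783.66 + 10.05 = 793.71 m.
Total head at BH-8: h = 801.78 m (water level in the piezometer is the total head).
Head difference: h(BH-5) − h(BH-8) = 793.71 − 801.78 = -8.07 m.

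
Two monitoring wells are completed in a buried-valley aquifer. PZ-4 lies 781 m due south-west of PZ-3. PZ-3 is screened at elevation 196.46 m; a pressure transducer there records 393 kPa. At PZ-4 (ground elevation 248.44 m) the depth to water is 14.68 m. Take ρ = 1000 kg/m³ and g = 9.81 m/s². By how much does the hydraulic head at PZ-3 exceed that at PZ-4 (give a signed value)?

Δh ≈ 2.76 m

Pressure head at PZ-3: ψ = P/(ρg) = 393×1000 / (1000 × 9.81) = 40.06 m.
Total head at PZ-3: h = z + ψ = 196.46 + 40.06 = 236.52 m.
Total head at PZ-4: h = 248.44 − 14.68 = 233.76 m.
Head difference: h(PZ-3) − h(PZ-4) = 236.52 − 233.76 = 2.76 m.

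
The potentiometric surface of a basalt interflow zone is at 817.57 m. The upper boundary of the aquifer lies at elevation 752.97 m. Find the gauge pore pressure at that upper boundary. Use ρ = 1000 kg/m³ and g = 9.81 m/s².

Pressure head at the aquifer top: ψ = h − z = 817.57 − 752.97 = 64.60 m.
P = ρgψ = 1000 × 9.81 × 64.60 = 633726 Pa ≈ 634 kPa.

P ≈ 634 kPa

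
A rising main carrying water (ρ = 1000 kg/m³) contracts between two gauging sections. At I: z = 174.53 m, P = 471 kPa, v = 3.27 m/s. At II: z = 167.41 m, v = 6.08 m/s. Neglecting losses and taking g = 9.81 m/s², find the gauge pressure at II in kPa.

P₂ ≈ 528 kPa

Pressure head at I: ψ₁ = P₁/(ρg) = 471×1000 / (1000 × 9.81) = 48.01 m.
Velocity heads: v₁²/2g = 3.27²/19.62 = 0.545 m; v₂²/2g = 6.08²/19.62 = 1.884 m.
Total head H = z₁ + ψ₁ + v₁²/2g = 174.53 + 48.01 + 0.545 = 223.08 m.
ψ₂ = H − z₂ − v₂²/2g = 223.08 − 167.41 − 1.884 = 53.79 m.
P₂ = ρgψ₂ = 1000 × 9.81 × 53.79 ≈ 528 kPa.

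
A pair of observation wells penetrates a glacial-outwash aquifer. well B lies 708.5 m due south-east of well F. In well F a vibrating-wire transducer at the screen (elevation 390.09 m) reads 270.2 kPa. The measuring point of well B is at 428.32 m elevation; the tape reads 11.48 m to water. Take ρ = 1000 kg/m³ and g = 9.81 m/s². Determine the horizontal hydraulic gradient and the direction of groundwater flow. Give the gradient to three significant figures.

Pressure head at well F: ψ = P/(ρg) = 270.2×1000 / (1000 × 9.81) = 27.54 m.
Total head at well F: h = z + ψ = 390.09 + 27.54 = 417.63 m.
Total head at well B: h = 428.32 − 11.48 = 416.84 m.
Head difference: h(well F) − h(well B) = 417.63 − 416.84 = 0.79 m.
Hydraulic gradient: i = |Δh| / L = 0.79 / 708.5 = 0.00112.
Flow is from higher to lower head: from well F toward well B, i.e. toward the south-east.

i ≈ 0.00112; groundwater flows toward the south-east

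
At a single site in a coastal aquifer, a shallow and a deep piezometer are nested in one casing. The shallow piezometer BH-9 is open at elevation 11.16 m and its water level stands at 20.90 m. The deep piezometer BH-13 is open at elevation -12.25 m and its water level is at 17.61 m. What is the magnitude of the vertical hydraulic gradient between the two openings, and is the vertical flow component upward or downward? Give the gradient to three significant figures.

Total head at BH-9: h = 20.90 m (water level in the standpipe).
Total head at BH-13: h = 17.61 m.
Δh = h(BH-9) − h(BH-13) = 20.90 − 17.61 = 3.29 m.
Vertical separation Δz = 11.16 − (-12.25) = 23.41 m.
|i_v| = |Δh| / Δz = 3.29 / 23.41 = 0.141.
Head is higher in the shallow piezometer, so vertical flow is downward (recharge condition).

|i_v| ≈ 0.141; vertical flow is downward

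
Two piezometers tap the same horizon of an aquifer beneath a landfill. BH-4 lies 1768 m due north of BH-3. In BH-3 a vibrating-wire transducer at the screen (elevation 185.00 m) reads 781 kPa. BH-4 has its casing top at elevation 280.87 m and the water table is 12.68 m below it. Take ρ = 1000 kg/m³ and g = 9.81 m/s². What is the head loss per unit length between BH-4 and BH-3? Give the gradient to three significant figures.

i ≈ 0.00202 m/m

Pressure head at BH-3: ψ = P/(ρg) = 781×1000 / (1000 × 9.81) = 79.61 m.
Total head at BH-3: h = z + ψ = 185.00 + 79.61 = 264.61 m.
Total head at BH-4: h = 280.87 − 12.68 = 268.19 m.
Head difference: h(BH-3) − h(BH-4) = 264.61 − 268.19 = -3.58 m.
Hydraulic gradient: i = |Δh| / L = 3.58 / 1768 = 0.00202.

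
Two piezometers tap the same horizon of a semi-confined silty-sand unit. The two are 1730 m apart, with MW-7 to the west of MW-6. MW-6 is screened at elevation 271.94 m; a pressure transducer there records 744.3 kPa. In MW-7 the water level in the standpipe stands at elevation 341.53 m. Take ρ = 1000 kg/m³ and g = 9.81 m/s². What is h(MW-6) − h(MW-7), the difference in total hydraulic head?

Pressure head at MW-6: ψ = P/(ρg) = 744.3×1000 / (1000 × 9.81) = 75.87 m.
Total head at MW-6: h = z + ψ = 271.94 + 75.87 = 347.81 m.
Total head at MW-7: h = 341.53 m (water level in the piezometer is the total head).
Head difference: h(MW-6) − h(MW-7) = 347.81 − 341.53 = 6.28 m.

Δh ≈ 6.28 m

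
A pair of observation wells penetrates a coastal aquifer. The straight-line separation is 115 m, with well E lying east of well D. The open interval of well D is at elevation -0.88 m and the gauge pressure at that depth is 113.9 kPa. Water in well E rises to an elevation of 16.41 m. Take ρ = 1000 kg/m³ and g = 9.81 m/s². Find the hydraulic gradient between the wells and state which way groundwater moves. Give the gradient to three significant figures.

i ≈ 0.0494; groundwater flows toward the west

Pressure head at well D: ψ = P/(ρg) = 113.9×1000 / (1000 × 9.81) = 11.61 m.
Total head at well D: h = z + ψ = -0.88 + 11.61 = 10.73 m.
Total head at well E: h = 16.41 m (water level in the piezometer is the total head).
Head difference: h(well D) − h(well E) = 10.73 − 16.41 = -5.68 m.
Hydraulic gradient: i = |Δh| / L = 5.68 / 115 = 0.0494.
Flow is from higher to lower head: from well E toward well D, i.e. toward the west.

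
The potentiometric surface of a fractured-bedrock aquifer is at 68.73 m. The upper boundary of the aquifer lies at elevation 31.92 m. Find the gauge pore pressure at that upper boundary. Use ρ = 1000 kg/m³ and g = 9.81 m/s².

P ≈ 361 kPa

Pressure head at the aquifer top: ψ = h − z = 68.73 − 31.92 = 36.81 m.
P = ρgψ = 1000 × 9.81 × 36.81 = 361106 Pa ≈ 361 kPa.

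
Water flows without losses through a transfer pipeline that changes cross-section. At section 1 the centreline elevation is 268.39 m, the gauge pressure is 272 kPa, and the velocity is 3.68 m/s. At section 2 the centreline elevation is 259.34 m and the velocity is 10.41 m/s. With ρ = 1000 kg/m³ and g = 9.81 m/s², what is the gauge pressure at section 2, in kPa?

Pressure head at 1: ψ₁ = P₁/(ρg) = 272×1000 / (1000 × 9.81) = 27.73 m.
Velocity heads: v₁²/2g = 3.68²/19.62 = 0.690 m; v₂²/2g = 10.41²/19.62 = 5.523 m.
Total head H = z₁ + ψ₁ + v₁²/2g = 268.39 + 27.73 + 0.690 = 296.81 m.
ψ₂ = H − z₂ − v₂²/2g = 296.81 − 259.34 − 5.523 = 31.95 m.
P₂ = ρgψ₂ = 1000 × 9.81 × 31.95 ≈ 313 kPa.

P₂ ≈ 313 kPa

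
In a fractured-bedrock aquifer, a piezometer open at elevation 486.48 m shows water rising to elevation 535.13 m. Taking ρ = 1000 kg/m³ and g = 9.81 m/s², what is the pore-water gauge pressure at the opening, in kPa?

Pressure head ψ = h − z = 535.13 − 486.48 = 48.65 m.
P = ρgψ = 1000 × 9.81 × 48.65 = 477256 Pa ≈ 477 kPa.

P ≈ 477 kPa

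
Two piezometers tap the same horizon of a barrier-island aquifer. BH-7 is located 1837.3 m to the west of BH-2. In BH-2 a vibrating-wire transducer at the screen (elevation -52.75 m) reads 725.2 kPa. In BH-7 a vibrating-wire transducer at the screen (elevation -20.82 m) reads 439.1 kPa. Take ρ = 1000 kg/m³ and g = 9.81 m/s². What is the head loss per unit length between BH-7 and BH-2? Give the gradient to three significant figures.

i ≈ 0.00151 m/m

Pressure head at BH-2: ψ = P/(ρg) = 725.2×1000 / (1000 × 9.81) = 73.92 m.
Total head at BH-2: h = z + ψ = -52.75 + 73.92 = 21.17 m.
Pressure head at BH-7: ψ = P/(ρg) = 439.1×1000 / (1000 × 9.81) = 44.76 m.
Total head at BH-7: h = z + ψ = -20.82 + 44.76 = 23.94 m.
Head difference: h(BH-2) − h(BH-7) = 21.17 − 23.94 = -2.77 m.
Hydraulic gradient: i = |Δh| / L = 2.77 / 1837.3 = 0.00151.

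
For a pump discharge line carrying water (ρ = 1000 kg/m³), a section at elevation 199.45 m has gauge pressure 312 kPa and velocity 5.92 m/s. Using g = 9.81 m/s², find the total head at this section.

h ≈ 233.04 m

Pressure head ψ = P/(ρg) = 312×1000 / (1000 × 9.81) = 31.80 m.
Velocity head = v²/(2g) = 5.92² / (2 × 9.81) = 1.786 m.
h = z + ψ + v²/(2g) = 199.45 + 31.80 + 1.786 = 233.04 m.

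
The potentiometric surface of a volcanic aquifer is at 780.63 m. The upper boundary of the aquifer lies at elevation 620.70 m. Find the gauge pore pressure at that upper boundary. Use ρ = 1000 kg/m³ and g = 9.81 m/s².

Pressure head at the aquifer top: ψ = h − z = 780.63 − 620.70 = 159.93 m.
P = ρgψ = 1000 × 9.81 × 159.93 = 1568913 Pa ≈ 1570 kPa.

P ≈ 1570 kPa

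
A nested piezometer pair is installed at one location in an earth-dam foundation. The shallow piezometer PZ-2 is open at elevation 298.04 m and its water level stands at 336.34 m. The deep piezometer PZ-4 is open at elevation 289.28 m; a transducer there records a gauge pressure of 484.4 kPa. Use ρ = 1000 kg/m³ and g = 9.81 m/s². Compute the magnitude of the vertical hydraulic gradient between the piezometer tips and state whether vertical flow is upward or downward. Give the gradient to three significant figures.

Total head at PZ-2: h = 336.34 m (water level in the standpipe).
Pressure head at PZ-4: ψ = P/(ρg) = 484.4×1000 / (1000 × 9.81) = 49.38 m.
Total head at PZ-4: h = z + ψ = 289.28 + 49.38 = 338.66 m.
Δh = h(PZ-2) − h(PZ-4) = 336.34 − 338.66 = -2.32 m.
Vertical separation Δz = 298.04 − 289.28 = 8.76 m.
|i_v| = |Δh| / Δz = 2.32 / 8.76 = 0.265.
Head is higher in the deep piezometer, so vertical flow is upward (discharge condition).

|i_v| ≈ 0.265; vertical flow is upward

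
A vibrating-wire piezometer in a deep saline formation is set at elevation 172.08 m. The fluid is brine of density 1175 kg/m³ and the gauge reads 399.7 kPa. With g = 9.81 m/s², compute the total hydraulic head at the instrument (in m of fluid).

ψ = P/(ρg) = 399.7×1000 / (1175 × 9.81) = 34.68 m.
h = z + ψ = 172.08 + 34.68 = 206.76 m.

h ≈ 206.76 m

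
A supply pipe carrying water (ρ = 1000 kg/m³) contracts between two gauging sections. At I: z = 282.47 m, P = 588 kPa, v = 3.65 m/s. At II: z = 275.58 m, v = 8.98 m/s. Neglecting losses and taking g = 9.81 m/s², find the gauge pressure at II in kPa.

Pressure head at I: ψ₁ = P₁/(ρg) = 588×1000 / (1000 × 9.81) = 59.94 m.
Velocity heads: v₁²/2g = 3.65²/19.62 = 0.679 m; v₂²/2g = 8.98²/19.62 = 4.110 m.
Total head H = z₁ + ψ₁ + v₁²/2g = 282.47 + 59.94 + 0.679 = 343.09 m.
ψ₂ = H − z₂ − v₂²/2g = 343.09 − 275.58 − 4.110 = 63.40 m.
P₂ = ρgψ₂ = 1000 × 9.81 × 63.40 ≈ 622 kPa.

P₂ ≈ 622 kPa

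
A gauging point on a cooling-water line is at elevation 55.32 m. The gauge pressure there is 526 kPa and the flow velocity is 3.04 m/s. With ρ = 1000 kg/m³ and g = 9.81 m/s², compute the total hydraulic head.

h ≈ 109.41 m

Pressure head ψ = P/(ρg) = 526×1000 / (1000 × 9.81) = 53.62 m.
Velocity head = v²/(2g) = 3.04² / (2 × 9.81) = 0.471 m.
h = z + ψ + v²/(2g) = 55.32 + 53.62 + 0.471 = 109.41 m.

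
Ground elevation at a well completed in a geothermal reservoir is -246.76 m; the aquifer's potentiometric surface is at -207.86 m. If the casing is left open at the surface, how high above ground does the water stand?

≈ 38.90 m above ground

Water rises to the potentiometric surface, so the rise above ground = -207.86 − (-246.76) = 38.90 m.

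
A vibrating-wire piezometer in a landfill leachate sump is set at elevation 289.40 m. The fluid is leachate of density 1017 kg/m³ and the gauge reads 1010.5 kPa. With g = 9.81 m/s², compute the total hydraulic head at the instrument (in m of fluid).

h ≈ 390.69 m

ψ = P/(ρg) = 1010.5×1000 / (1017 × 9.81) = 101.29 m.
h = z + ψ = 289.40 + 101.29 = 390.69 m.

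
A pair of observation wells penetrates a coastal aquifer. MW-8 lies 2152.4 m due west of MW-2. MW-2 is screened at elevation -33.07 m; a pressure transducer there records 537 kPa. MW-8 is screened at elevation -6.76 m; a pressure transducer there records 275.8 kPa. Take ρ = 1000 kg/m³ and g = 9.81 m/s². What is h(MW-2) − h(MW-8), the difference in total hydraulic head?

Pressure head at MW-2: ψ = P/(ρg) = 537×1000 / (1000 × 9.81) = 54.74 m.
Total head at MW-2: h = z + ψ = -33.07 + 54.74 = 21.67 m.
Pressure head at MW-8: ψ = P/(ρg) = 275.8×1000 / (1000 × 9.81) = 28.11 m.
Total head at MW-8: h = z + ψ = -6.76 + 28.11 = 21.35 m.
Head difference: h(MW-2) − h(MW-8) = 21.67 − 21.35 = 0.32 m.

Δh ≈ 0.32 m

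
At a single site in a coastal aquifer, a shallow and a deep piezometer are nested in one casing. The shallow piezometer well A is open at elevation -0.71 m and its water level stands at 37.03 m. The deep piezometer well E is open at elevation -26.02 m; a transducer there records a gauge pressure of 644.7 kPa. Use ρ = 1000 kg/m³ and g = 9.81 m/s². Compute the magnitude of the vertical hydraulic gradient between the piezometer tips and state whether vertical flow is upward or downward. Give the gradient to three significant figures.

|i_v| ≈ 0.105; vertical flow is upward

Total head at well A: h = 37.03 m (water level in the standpipe).
Pressure head at well E: ψ = P/(ρg) = 644.7×1000 / (1000 × 9.81) = 65.72 m.
Total head at well E: h = z + ψ = -26.02 + 65.72 = 39.70 m.
Δh = h(well A) − h(well E) = 37.03 − 39.70 = -2.67 m.
Vertical separation Δz = -0.71 − (-26.02) = 25.31 m.
|i_v| = |Δh| / Δz = 2.67 / 25.31 = 0.105.
Head is higher in the deep piezometer, so vertical flow is upward (discharge condition).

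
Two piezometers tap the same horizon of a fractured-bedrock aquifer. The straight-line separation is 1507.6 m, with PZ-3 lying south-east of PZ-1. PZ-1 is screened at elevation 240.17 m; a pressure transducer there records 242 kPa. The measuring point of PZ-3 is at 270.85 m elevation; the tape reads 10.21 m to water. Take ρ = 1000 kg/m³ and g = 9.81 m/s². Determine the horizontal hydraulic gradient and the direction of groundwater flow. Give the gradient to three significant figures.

Pressure head at PZ-1: ψ = P/(ρg) = 242×1000 / (1000 × 9.81) = 24.67 m.
Total head at PZ-1: h = z + ψ = 240.17 + 24.67 = 264.84 m.
Total head at PZ-3: h = 270.85 − 10.21 = 260.64 m.
Head difference: h(PZ-1) − h(PZ-3) = 264.84 − 260.64 = 4.20 m.
Hydraulic gradient: i = |Δh| / L = 4.20 / 1507.6 = 0.00279.
Flow is from higher to lower head: from PZ-1 toward PZ-3, i.e. toward the south-east.

i ≈ 0.00279; groundwater flows toward the south-east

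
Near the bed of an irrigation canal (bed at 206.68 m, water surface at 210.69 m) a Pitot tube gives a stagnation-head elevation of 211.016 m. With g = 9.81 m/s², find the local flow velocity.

Near the bed, under hydrostatic conditions, the piezometric head (z + ψ) equals the free-surface elevation, 210.69 m.
Velocity head = total − piezometric = 211.016 − 210.69 = 0.326 m.
v = √(2g·h_v) = √(2 × 9.81 × 0.326) = 2.53 m/s.

v ≈ 2.53 m/s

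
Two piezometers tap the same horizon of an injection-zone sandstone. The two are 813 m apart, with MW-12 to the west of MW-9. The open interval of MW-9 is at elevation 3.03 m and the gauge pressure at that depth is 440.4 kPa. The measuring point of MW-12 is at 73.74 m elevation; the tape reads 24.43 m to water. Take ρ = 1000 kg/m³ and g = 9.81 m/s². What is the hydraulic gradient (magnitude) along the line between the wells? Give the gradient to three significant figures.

i ≈ 0.00171

Pressure head at MW-9: ψ = P/(ρg) = 440.4×1000 / (1000 × 9.81) = 44.89 m.
Total head at MW-9: h = z + ψ = 3.03 + 44.89 = 47.92 m.
Total head at MW-12: h = 73.74 − 24.43 = 49.31 m.
Head difference: h(MW-9) − h(MW-12) = 47.92 − 49.31 = -1.39 m.
Hydraulic gradient: i = |Δh| / L = 1.39 / 813 = 0.00171.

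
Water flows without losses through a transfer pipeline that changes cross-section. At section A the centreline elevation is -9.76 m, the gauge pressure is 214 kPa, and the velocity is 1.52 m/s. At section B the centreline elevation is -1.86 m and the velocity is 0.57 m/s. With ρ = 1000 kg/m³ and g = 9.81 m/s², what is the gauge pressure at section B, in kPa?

Pressure head at A: ψ₁ = P₁/(ρg) = 214×1000 / (1000 × 9.81) = 21.81 m.
Velocity heads: v₁²/2g = 1.52²/19.62 = 0.118 m; v₂²/2g = 0.57²/19.62 = 0.017 m.
Total head H = z₁ + ψ₁ + v₁²/2g = -9.76 + 21.81 + 0.118 = 12.17 m.
ψ₂ = H − z₂ − v₂²/2g = 12.17 − (-1.86) − 0.017 = 14.01 m.
P₂ = ρgψ₂ = 1000 × 9.81 × 14.01 ≈ 137 kPa.

P₂ ≈ 137 kPa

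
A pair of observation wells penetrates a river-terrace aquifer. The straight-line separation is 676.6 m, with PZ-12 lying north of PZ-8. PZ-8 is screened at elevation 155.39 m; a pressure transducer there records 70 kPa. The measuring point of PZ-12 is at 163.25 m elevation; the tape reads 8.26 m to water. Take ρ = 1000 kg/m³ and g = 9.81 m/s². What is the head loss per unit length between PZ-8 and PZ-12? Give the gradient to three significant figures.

i ≈ 0.0111 m/m

Pressure head at PZ-8: ψ = P/(ρg) = 70×1000 / (1000 × 9.81) = 7.14 m.
Total head at PZ-8: h = z + ψ = 155.39 + 7.14 = 162.53 m.
Total head at PZ-12: h = 163.25 − 8.26 = 154.99 m.
Head difference: h(PZ-8) − h(PZ-12) = 162.53 − 154.99 = 7.54 m.
Hydraulic gradient: i = |Δh| / L = 7.54 / 676.6 = 0.0111.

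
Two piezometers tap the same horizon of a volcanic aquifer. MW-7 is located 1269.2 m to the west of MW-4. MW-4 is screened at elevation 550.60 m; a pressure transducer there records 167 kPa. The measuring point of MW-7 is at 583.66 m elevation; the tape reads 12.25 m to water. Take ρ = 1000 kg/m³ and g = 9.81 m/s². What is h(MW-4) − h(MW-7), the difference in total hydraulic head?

Δh ≈ -3.79 m

Pressure head at MW-4: ψ = P/(ρg) = 167×1000 / (1000 × 9.81) = 17.02 m.
Total head at MW-4: h = z + ψ = 550.60 + 17.02 = 567.62 m.
Total head at MW-7: h = 583.66 − 12.25 = 571.41 m.
Head difference: h(MW-4) − h(MW-7) = 567.62 − 571.41 = -3.79 m.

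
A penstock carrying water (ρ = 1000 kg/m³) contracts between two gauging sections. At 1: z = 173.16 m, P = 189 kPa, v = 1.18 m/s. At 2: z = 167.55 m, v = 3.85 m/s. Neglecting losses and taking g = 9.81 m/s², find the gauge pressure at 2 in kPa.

Pressure head at 1: ψ₁ = P₁/(ρg) = 189×1000 / (1000 × 9.81) = 19.27 m.
Velocity heads: v₁²/2g = 1.18²/19.62 = 0.071 m; v₂²/2g = 3.85²/19.62 = 0.755 m.
Total head H = z₁ + ψ₁ + v₁²/2g = 173.16 + 19.27 + 0.071 = 192.50 m.
ψ₂ = H − z₂ − v₂²/2g = 192.50 − 167.55 − 0.755 = 24.19 m.
P₂ = ρgψ₂ = 1000 × 9.81 × 24.19 ≈ 237 kPa.

P₂ ≈ 237 kPa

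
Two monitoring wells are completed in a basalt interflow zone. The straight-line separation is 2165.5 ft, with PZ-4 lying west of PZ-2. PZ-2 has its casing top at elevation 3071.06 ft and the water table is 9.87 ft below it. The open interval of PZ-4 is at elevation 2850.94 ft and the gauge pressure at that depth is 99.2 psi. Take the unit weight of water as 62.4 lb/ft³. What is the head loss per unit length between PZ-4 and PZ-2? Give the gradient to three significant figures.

i ≈ 0.00862 ft/ft

Total head at PZ-2: h = 3071.06 − 9.87 = 3061.19 ft.
Pressure head at PZ-4: ψ = 144·P/γ = 144 × 99.2 / 62.4 = 228.92 ft.
Total head at PZ-4: h = z + ψ = 2850.94 + 228.92 = 3079.86 ft.
Head difference: h(PZ-2) − h(PZ-4) = 3061.19 − 3079.86 = -18.67 ft.
Hydraulic gradient: i = |Δh| / L = 18.67 / 2165.5 = 0.00862.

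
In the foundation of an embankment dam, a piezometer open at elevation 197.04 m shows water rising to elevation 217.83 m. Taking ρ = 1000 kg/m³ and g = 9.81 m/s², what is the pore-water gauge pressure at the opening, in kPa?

Pressure head ψ = h − z = 217.83 − 197.04 = 20.79 m.
P = ρgψ = 1000 × 9.81 × 20.79 = 203950 Pa ≈ 204 kPa.

P ≈ 204 kPa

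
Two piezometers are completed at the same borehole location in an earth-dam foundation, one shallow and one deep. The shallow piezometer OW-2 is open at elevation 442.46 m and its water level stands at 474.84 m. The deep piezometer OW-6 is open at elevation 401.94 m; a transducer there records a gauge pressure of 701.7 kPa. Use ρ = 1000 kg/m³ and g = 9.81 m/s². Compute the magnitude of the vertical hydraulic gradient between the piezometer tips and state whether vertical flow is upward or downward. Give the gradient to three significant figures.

Total head at OW-2: h = 474.84 m (water level in the standpipe).
Pressure head at OW-6: ψ = P/(ρg) = 701.7×1000 / (1000 × 9.81) = 71.53 m.
Total head at OW-6: h = z + ψ = 401.94 + 71.53 = 473.47 m.
Δh = h(OW-2) − h(OW-6) = 474.84 − 473.47 = 1.37 m.
Vertical separation Δz = 442.46 − 401.94 = 40.52 m.
|i_v| = |Δh| / Δz = 1.37 / 40.52 = 0.0338.
Head is higher in the shallow piezometer, so vertical flow is downward (recharge condition).

|i_v| ≈ 0.0338; vertical flow is downward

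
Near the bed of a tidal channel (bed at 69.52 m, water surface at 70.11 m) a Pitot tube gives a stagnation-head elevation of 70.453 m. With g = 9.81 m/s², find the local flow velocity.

v ≈ 2.59 m/s

Near the bed, under hydrostatic conditions, the piezometric head (z + ψ) equals the free-surface elevation, 70.11 m.
Velocity head = total − piezometric = 70.453 − 70.11 = 0.343 m.
v = √(2g·h_v) = √(2 × 9.81 × 0.343) = 2.59 m/s.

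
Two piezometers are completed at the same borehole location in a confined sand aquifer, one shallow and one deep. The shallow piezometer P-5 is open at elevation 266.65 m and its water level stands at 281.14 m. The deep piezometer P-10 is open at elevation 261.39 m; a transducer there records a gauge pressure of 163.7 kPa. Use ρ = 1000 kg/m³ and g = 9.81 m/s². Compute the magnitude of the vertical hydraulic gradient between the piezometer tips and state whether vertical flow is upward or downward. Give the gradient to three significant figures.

|i_v| ≈ 0.582; vertical flow is downward

Total head at P-5: h = 281.14 m (water level in the standpipe).
Pressure head at P-10: ψ = P/(ρg) = 163.7×1000 / (1000 × 9.81) = 16.69 m.
Total head at P-10: h = z + ψ = 261.39 + 16.69 = 278.08 m.
Δh = h(P-5) − h(P-10) = 281.14 − 278.08 = 3.06 m.
Vertical separation Δz = 266.65 − 261.39 = 5.26 m.
|i_v| = |Δh| / Δz = 3.06 / 5.26 = 0.582.
Head is higher in the shallow piezometer, so vertical flow is downward (recharge condition).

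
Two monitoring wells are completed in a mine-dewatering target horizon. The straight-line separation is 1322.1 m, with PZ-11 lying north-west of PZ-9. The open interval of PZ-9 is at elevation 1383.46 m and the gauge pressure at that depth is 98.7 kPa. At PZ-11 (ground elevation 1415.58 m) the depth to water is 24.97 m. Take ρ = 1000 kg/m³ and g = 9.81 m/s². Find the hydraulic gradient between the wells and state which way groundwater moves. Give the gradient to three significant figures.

i ≈ 0.00220; groundwater flows toward the north-west

Pressure head at PZ-9: ψ = P/(ρg) = 98.7×1000 / (1000 × 9.81) = 10.06 m.
Total head at PZ-9: h = z + ψ = 1383.46 + 10.06 = 1393.52 m.
Total head at PZ-11: h = 1415.58 − 24.97 = 1390.61 m.
Head difference: h(PZ-9) − h(PZ-11) = 1393.52 − 1390.61 = 2.91 m.
Hydraulic gradient: i = |Δh| / L = 2.91 / 1322.1 = 0.00220.
Flow is from higher to lower head: from PZ-9 toward PZ-11, i.e. toward the north-west.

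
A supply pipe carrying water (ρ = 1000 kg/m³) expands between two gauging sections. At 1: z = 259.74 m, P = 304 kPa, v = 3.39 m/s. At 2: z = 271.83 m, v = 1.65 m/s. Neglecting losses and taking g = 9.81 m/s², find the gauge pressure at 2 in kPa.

Pressure head at 1: ψ₁ = P₁/(ρg) = 304×1000 / (1000 × 9.81) = 30.99 m.
Velocity heads: v₁²/2g = 3.39²/19.62 = 0.586 m; v₂²/2g = 1.65²/19.62 = 0.139 m.
Total head H = z₁ + ψ₁ + v₁²/2g = 259.74 + 30.99 + 0.586 = 291.32 m.
ψ₂ = H − z₂ − v₂²/2g = 291.32 − 271.83 − 0.139 = 19.35 m.
P₂ = ρgψ₂ = 1000 × 9.81 × 19.35 ≈ 190 kPa.

P₂ ≈ 190 kPa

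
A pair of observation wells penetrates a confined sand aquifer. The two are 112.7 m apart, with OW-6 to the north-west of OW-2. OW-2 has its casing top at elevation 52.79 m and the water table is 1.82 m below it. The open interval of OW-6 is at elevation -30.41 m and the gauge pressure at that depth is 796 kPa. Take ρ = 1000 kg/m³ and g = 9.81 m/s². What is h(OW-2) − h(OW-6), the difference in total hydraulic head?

Δh ≈ 0.24 m

Total head at OW-2: h = 52.79 − 1.82 = 50.97 m.
Pressure head at OW-6: ψ = P/(ρg) = 796×1000 / (1000 × 9.81) = 81.14 m.
Total head at OW-6: h = z + ψ = -30.41 + 81.14 = 50.73 m.
Head difference: h(OW-2) − h(OW-6) = 50.97 − 50.73 = 0.24 m.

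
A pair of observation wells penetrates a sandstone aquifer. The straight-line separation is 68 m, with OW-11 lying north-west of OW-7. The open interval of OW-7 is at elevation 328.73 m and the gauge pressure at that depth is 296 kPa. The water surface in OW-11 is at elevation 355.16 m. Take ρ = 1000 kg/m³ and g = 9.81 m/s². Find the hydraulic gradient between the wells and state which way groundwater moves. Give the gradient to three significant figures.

Pressure head at OW-7: ψ = P/(ρg) = 296×1000 / (1000 × 9.81) = 30.17 m.
Total head at OW-7: h = z + ψ = 328.73 + 30.17 = 358.90 m.
Total head at OW-11: h = 355.16 m (water level in the piezometer is the total head).
Head difference: h(OW-7) − h(OW-11) = 358.90 − 355.16 = 3.74 m.
Hydraulic gradient: i = |Δh| / L = 3.74 / 68 = 0.0550.
Flow is from higher to lower head: from OW-7 toward OW-11, i.e. toward the north-west.

i ≈ 0.0550; groundwater flows toward the north-west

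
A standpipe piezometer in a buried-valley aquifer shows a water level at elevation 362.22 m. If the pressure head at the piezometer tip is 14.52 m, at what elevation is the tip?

z ≈ 347.70 m

z = h − ψ = 362.22 − 14.52 = 347.70 m.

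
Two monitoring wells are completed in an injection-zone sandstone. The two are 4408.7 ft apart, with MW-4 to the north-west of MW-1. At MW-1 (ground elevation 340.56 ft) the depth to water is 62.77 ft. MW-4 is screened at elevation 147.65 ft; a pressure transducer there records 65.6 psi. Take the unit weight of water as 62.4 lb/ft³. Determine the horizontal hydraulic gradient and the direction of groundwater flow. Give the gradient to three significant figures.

i ≈ 0.00482; groundwater flows toward the south-east

Total head at MW-1: h = 340.56 − 62.77 = 277.79 ft.
Pressure head at MW-4: ψ = 144·P/γ = 144 × 65.6 / 62.4 = 151.38 ft.
Total head at MW-4: h = z + ψ = 147.65 + 151.38 = 299.03 ft.
Head difference: h(MW-1) − h(MW-4) = 277.79 − 299.03 = -21.24 ft.
Hydraulic gradient: i = |Δh| / L = 21.24 / 4408.7 = 0.00482.
Flow is from higher to lower head: from MW-4 toward MW-1, i.e. toward the south-east.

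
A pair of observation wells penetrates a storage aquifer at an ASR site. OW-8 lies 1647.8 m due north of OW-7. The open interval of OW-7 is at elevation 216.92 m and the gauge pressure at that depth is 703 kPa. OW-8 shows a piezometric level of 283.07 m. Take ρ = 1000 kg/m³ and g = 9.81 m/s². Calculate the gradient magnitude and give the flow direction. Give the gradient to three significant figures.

i ≈ 0.00334; groundwater flows toward the north

Pressure head at OW-7: ψ = P/(ρg) = 703×1000 / (1000 × 9.81) = 71.66 m.
Total head at OW-7: h = z + ψ = 216.92 + 71.66 = 288.58 m.
Total head at OW-8: h = 283.07 m (water level in the piezometer is the total head).
Head difference: h(OW-7) − h(OW-8) = 288.58 − 283.07 = 5.51 m.
Hydraulic gradient: i = |Δh| / L = 5.51 / 1647.8 = 0.00334.
Flow is from higher to lower head: from OW-7 toward OW-8, i.e. toward the north.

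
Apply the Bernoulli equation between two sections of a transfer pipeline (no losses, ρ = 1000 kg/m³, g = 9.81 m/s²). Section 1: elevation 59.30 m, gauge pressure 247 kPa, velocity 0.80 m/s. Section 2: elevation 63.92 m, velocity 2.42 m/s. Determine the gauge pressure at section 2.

Pressure head at 1: ψ₁ = P₁/(ρg) = 247×1000 / (1000 × 9.81) = 25.18 m.
Velocity heads: v₁²/2g = 0.80²/19.62 = 0.033 m; v₂²/2g = 2.42²/19.62 = 0.298 m.
Total head H = z₁ + ψ₁ + v₁²/2g = 59.30 + 25.18 + 0.033 = 84.51 m.
ψ₂ = H − z₂ − v₂²/2g = 84.51 − 63.92 − 0.298 = 20.29 m.
P₂ = ρgψ₂ = 1000 × 9.81 × 20.29 ≈ 199 kPa.

P₂ ≈ 199 kPa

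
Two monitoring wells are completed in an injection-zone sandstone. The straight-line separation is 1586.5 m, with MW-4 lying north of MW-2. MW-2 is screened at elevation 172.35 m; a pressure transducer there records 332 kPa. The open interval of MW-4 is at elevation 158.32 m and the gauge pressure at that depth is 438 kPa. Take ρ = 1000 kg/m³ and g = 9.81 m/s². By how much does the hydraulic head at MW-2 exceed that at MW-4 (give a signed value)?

Δh ≈ 3.22 m

Pressure head at MW-2: ψ = P/(ρg) = 332×1000 / (1000 × 9.81) = 33.84 m.
Total head at MW-2: h = z + ψ = 172.35 + 33.84 = 206.19 m.
Pressure head at MW-4: ψ = P/(ρg) = 438×1000 / (1000 × 9.81) = 44.65 m.
Total head at MW-4: h = z + ψ = 158.32 + 44.65 = 202.97 m.
Head difference: h(MW-2) − h(MW-4) = 206.19 − 202.97 = 3.22 m.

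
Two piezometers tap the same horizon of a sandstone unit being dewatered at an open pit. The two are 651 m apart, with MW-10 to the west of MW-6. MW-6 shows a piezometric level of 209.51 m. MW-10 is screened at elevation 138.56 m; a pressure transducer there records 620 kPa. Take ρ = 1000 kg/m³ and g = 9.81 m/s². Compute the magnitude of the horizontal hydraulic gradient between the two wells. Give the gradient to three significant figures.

Total head at MW-6: h = 209.51 m (water level in the piezometer is the total head).
Pressure head at MW-10: ψ = P/(ρg) = 620×1000 / (1000 × 9.81) = 63.20 m.
Total head at MW-10: h = z + ψ = 138.56 + 63.20 = 201.76 m.
Head difference: h(MW-6) − h(MW-10) = 209.51 − 201.76 = 7.75 m.
Hydraulic gradient: i = |Δh| / L = 7.75 / 651 = 0.0119.

i ≈ 0.0119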